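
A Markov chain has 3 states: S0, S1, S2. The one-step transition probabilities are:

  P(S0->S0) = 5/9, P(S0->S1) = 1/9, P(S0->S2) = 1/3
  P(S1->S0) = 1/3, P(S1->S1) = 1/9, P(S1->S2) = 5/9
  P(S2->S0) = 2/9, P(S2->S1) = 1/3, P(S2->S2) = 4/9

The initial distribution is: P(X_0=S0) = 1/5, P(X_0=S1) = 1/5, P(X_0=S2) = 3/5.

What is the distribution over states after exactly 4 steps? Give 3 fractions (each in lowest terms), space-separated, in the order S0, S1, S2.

Propagating the distribution step by step (d_{t+1} = d_t * P):
d_0 = (S0=1/5, S1=1/5, S2=3/5)
  d_1[S0] = 1/5*5/9 + 1/5*1/3 + 3/5*2/9 = 14/45
  d_1[S1] = 1/5*1/9 + 1/5*1/9 + 3/5*1/3 = 11/45
  d_1[S2] = 1/5*1/3 + 1/5*5/9 + 3/5*4/9 = 4/9
d_1 = (S0=14/45, S1=11/45, S2=4/9)
  d_2[S0] = 14/45*5/9 + 11/45*1/3 + 4/9*2/9 = 143/405
  d_2[S1] = 14/45*1/9 + 11/45*1/9 + 4/9*1/3 = 17/81
  d_2[S2] = 14/45*1/3 + 11/45*5/9 + 4/9*4/9 = 59/135
d_2 = (S0=143/405, S1=17/81, S2=59/135)
  d_3[S0] = 143/405*5/9 + 17/81*1/3 + 59/135*2/9 = 1324/3645
  d_3[S1] = 143/405*1/9 + 17/81*1/9 + 59/135*1/3 = 253/1215
  d_3[S2] = 143/405*1/3 + 17/81*5/9 + 59/135*4/9 = 1562/3645
d_3 = (S0=1324/3645, S1=253/1215, S2=1562/3645)
  d_4[S0] = 1324/3645*5/9 + 253/1215*1/3 + 1562/3645*2/9 = 4007/10935
  d_4[S1] = 1324/3645*1/9 + 253/1215*1/9 + 1562/3645*1/3 = 6769/32805
  d_4[S2] = 1324/3645*1/3 + 253/1215*5/9 + 1562/3645*4/9 = 2803/6561
d_4 = (S0=4007/10935, S1=6769/32805, S2=2803/6561)

Answer: 4007/10935 6769/32805 2803/6561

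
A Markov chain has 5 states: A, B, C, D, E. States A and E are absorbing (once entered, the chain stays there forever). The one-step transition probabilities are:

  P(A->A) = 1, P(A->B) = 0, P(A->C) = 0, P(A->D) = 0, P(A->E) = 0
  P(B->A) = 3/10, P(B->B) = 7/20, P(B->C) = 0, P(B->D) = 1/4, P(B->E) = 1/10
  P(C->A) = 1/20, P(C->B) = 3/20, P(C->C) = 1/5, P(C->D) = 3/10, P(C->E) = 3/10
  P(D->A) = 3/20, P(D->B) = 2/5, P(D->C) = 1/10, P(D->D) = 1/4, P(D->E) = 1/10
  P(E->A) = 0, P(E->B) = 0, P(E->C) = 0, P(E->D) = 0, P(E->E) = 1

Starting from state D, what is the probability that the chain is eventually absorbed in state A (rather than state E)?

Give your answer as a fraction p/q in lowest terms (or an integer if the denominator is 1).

Answer: 727/1147

Derivation:
Let a_i = P(absorbed in A | start in state i).
Boundary conditions: a_A = 1, a_E = 0.
For each transient state i, a_i = sum_j P(i->j) * a_j:
  a_B = 3/10*a_A + 7/20*a_B + 0*a_C + 1/4*a_D + 1/10*a_E
  a_C = 1/20*a_A + 3/20*a_B + 1/5*a_C + 3/10*a_D + 3/10*a_E
  a_D = 3/20*a_A + 2/5*a_B + 1/10*a_C + 1/4*a_D + 1/10*a_E

Substituting a_A = 1 and a_E = 0, rearrange to (I - Q) a = r where r[i] = P(i -> A):
  [13/20, 0, -1/4] . (a_B, a_C, a_D) = 3/10
  [-3/20, 4/5, -3/10] . (a_B, a_C, a_D) = 1/20
  [-2/5, -1/10, 3/4] . (a_B, a_C, a_D) = 3/20

Solving yields:
  a_B = 809/1147
  a_C = 16/37
  a_D = 727/1147

Starting state is D, so the absorption probability is a_D = 727/1147.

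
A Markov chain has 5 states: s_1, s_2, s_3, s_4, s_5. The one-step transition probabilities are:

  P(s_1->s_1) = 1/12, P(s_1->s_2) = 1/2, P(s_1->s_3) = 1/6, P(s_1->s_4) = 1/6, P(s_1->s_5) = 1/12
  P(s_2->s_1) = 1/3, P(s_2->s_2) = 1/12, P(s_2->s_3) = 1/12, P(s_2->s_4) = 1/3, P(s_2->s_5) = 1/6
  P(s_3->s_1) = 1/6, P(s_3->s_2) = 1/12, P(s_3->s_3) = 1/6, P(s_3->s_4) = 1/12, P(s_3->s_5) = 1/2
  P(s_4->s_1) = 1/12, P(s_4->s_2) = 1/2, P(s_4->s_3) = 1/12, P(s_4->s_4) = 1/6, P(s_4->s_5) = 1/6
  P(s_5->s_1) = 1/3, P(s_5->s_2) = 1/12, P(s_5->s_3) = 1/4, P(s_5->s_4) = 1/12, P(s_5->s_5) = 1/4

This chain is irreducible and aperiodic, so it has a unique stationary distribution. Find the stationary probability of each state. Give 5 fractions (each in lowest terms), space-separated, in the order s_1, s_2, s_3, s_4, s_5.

Answer: 4921/23286 2854/11643 1161/7762 4121/23286 5053/23286

Derivation:
The stationary distribution satisfies pi = pi * P, i.e.:
  pi_s_1 = 1/12*pi_s_1 + 1/3*pi_s_2 + 1/6*pi_s_3 + 1/12*pi_s_4 + 1/3*pi_s_5
  pi_s_2 = 1/2*pi_s_1 + 1/12*pi_s_2 + 1/12*pi_s_3 + 1/2*pi_s_4 + 1/12*pi_s_5
  pi_s_3 = 1/6*pi_s_1 + 1/12*pi_s_2 + 1/6*pi_s_3 + 1/12*pi_s_4 + 1/4*pi_s_5
  pi_s_4 = 1/6*pi_s_1 + 1/3*pi_s_2 + 1/12*pi_s_3 + 1/6*pi_s_4 + 1/12*pi_s_5
  pi_s_5 = 1/12*pi_s_1 + 1/6*pi_s_2 + 1/2*pi_s_3 + 1/6*pi_s_4 + 1/4*pi_s_5
with normalization: pi_s_1 + pi_s_2 + pi_s_3 + pi_s_4 + pi_s_5 = 1.

Using the first 4 balance equations plus normalization, the linear system A*pi = b is:
  [-11/12, 1/3, 1/6, 1/12, 1/3] . pi = 0
  [1/2, -11/12, 1/12, 1/2, 1/12] . pi = 0
  [1/6, 1/12, -5/6, 1/12, 1/4] . pi = 0
  [1/6, 1/3, 1/12, -5/6, 1/12] . pi = 0
  [1, 1, 1, 1, 1] . pi = 1

Solving yields:
  pi_s_1 = 4921/23286
  pi_s_2 = 2854/11643
  pi_s_3 = 1161/7762
  pi_s_4 = 4121/23286
  pi_s_5 = 5053/23286

Verification (pi * P):
  4921/23286*1/12 + 2854/11643*1/3 + 1161/7762*1/6 + 4121/23286*1/12 + 5053/23286*1/3 = 4921/23286 = pi_s_1  (ok)
  4921/23286*1/2 + 2854/11643*1/12 + 1161/7762*1/12 + 4121/23286*1/2 + 5053/23286*1/12 = 2854/11643 = pi_s_2  (ok)
  4921/23286*1/6 + 2854/11643*1/12 + 1161/7762*1/6 + 4121/23286*1/12 + 5053/23286*1/4 = 1161/7762 = pi_s_3  (ok)
  4921/23286*1/6 + 2854/11643*1/3 + 1161/7762*1/12 + 4121/23286*1/6 + 5053/23286*1/12 = 4121/23286 = pi_s_4  (ok)
  4921/23286*1/12 + 2854/11643*1/6 + 1161/7762*1/2 + 4121/23286*1/6 + 5053/23286*1/4 = 5053/23286 = pi_s_5  (ok)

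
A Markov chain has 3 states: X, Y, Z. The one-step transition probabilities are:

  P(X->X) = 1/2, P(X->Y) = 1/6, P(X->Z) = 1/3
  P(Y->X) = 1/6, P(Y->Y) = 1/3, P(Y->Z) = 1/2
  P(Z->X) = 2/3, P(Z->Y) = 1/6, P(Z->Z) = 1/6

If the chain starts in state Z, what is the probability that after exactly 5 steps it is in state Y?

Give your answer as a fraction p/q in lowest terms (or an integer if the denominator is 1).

Computing P^5 by repeated multiplication:
P^1 =
  X: [1/2, 1/6, 1/3]
  Y: [1/6, 1/3, 1/2]
  Z: [2/3, 1/6, 1/6]
P^2 =
  X: [1/2, 7/36, 11/36]
  Y: [17/36, 2/9, 11/36]
  Z: [17/36, 7/36, 1/3]
P^3 =
  X: [35/72, 43/216, 17/54]
  Y: [103/216, 11/54, 23/72]
  Z: [53/108, 43/216, 67/216]
P^4 =
  X: [35/72, 259/1296, 407/1296]
  Y: [629/1296, 65/324, 407/1296]
  Z: [629/1296, 259/1296, 17/54]
P^5 =
  X: [1259/2592, 1555/7776, 611/1944]
  Y: [3775/7776, 389/1944, 815/2592]
  Z: [1889/3888, 1555/7776, 2443/7776]

(P^5)[Z -> Y] = 1555/7776

Answer: 1555/7776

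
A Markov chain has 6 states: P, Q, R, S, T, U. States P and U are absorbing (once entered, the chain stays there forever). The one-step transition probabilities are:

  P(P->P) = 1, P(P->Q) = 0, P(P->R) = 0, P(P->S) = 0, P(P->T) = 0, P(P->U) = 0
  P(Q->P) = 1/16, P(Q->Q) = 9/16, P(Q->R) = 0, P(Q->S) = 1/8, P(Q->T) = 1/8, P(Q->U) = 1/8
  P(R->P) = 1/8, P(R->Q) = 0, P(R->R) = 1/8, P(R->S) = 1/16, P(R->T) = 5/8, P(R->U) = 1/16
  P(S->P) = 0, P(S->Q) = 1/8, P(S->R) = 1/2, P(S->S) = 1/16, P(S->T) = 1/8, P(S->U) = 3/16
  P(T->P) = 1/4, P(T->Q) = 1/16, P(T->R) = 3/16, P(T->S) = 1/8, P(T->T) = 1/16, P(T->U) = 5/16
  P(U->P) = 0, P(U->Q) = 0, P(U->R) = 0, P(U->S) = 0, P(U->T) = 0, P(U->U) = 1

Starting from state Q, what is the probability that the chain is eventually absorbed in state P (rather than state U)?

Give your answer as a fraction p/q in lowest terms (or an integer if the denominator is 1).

Let a_i = P(absorbed in P | start in state i).
Boundary conditions: a_P = 1, a_U = 0.
For each transient state i, a_i = sum_j P(i->j) * a_j:
  a_Q = 1/16*a_P + 9/16*a_Q + 0*a_R + 1/8*a_S + 1/8*a_T + 1/8*a_U
  a_R = 1/8*a_P + 0*a_Q + 1/8*a_R + 1/16*a_S + 5/8*a_T + 1/16*a_U
  a_S = 0*a_P + 1/8*a_Q + 1/2*a_R + 1/16*a_S + 1/8*a_T + 3/16*a_U
  a_T = 1/4*a_P + 1/16*a_Q + 3/16*a_R + 1/8*a_S + 1/16*a_T + 5/16*a_U

Substituting a_P = 1 and a_U = 0, rearrange to (I - Q) a = r where r[i] = P(i -> P):
  [7/16, 0, -1/8, -1/8] . (a_Q, a_R, a_S, a_T) = 1/16
  [0, 7/8, -1/16, -5/8] . (a_Q, a_R, a_S, a_T) = 1/8
  [-1/8, -1/2, 15/16, -1/8] . (a_Q, a_R, a_S, a_T) = 0
  [-1/16, -3/16, -1/8, 15/16] . (a_Q, a_R, a_S, a_T) = 1/4

Solving yields:
  a_Q = 931/2507
  a_R = 1204/2507
  a_S = 912/2507
  a_T = 1093/2507

Starting state is Q, so the absorption probability is a_Q = 931/2507.

Answer: 931/2507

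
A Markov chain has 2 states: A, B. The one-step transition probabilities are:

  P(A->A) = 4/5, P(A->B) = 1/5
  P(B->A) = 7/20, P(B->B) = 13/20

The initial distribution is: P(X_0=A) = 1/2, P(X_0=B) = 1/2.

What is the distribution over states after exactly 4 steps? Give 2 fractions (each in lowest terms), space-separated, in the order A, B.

Answer: 201847/320000 118153/320000

Derivation:
Propagating the distribution step by step (d_{t+1} = d_t * P):
d_0 = (A=1/2, B=1/2)
  d_1[A] = 1/2*4/5 + 1/2*7/20 = 23/40
  d_1[B] = 1/2*1/5 + 1/2*13/20 = 17/40
d_1 = (A=23/40, B=17/40)
  d_2[A] = 23/40*4/5 + 17/40*7/20 = 487/800
  d_2[B] = 23/40*1/5 + 17/40*13/20 = 313/800
d_2 = (A=487/800, B=313/800)
  d_3[A] = 487/800*4/5 + 313/800*7/20 = 9983/16000
  d_3[B] = 487/800*1/5 + 313/800*13/20 = 6017/16000
d_3 = (A=9983/16000, B=6017/16000)
  d_4[A] = 9983/16000*4/5 + 6017/16000*7/20 = 201847/320000
  d_4[B] = 9983/16000*1/5 + 6017/16000*13/20 = 118153/320000
d_4 = (A=201847/320000, B=118153/320000)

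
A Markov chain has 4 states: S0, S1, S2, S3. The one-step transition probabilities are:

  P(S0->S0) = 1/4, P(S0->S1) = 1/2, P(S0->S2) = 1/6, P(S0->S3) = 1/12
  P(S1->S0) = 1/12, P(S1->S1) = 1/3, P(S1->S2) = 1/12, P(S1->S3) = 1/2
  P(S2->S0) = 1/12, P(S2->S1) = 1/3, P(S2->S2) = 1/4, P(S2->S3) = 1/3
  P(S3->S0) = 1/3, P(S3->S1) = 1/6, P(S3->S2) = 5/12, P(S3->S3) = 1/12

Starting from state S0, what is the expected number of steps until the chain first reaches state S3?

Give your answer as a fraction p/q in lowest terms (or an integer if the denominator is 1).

Let h_i = expected steps to first reach S3 from state i.
Boundary: h_S3 = 0.
First-step equations for the other states:
  h_S0 = 1 + 1/4*h_S0 + 1/2*h_S1 + 1/6*h_S2 + 1/12*h_S3
  h_S1 = 1 + 1/12*h_S0 + 1/3*h_S1 + 1/12*h_S2 + 1/2*h_S3
  h_S2 = 1 + 1/12*h_S0 + 1/3*h_S1 + 1/4*h_S2 + 1/3*h_S3

Substituting h_S3 = 0 and rearranging gives the linear system (I - Q) h = 1:
  [3/4, -1/2, -1/6] . (h_S0, h_S1, h_S2) = 1
  [-1/12, 2/3, -1/12] . (h_S0, h_S1, h_S2) = 1
  [-1/12, -1/3, 3/4] . (h_S0, h_S1, h_S2) = 1

Solving yields:
  h_S0 = 38/11
  h_S1 = 25/11
  h_S2 = 30/11

Starting state is S0, so the expected hitting time is h_S0 = 38/11.

Answer: 38/11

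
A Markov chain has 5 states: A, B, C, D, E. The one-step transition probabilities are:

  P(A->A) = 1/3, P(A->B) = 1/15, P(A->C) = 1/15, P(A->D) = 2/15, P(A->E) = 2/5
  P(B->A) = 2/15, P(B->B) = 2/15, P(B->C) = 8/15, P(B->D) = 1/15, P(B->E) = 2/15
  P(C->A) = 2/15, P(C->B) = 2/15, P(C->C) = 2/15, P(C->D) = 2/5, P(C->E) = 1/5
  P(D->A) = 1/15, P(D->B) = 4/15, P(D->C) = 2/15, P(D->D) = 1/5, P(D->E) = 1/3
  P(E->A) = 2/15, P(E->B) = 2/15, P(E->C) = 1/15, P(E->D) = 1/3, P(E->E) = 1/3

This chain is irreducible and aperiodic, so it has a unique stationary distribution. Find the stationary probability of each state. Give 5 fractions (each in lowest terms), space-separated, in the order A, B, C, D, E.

The stationary distribution satisfies pi = pi * P, i.e.:
  pi_A = 1/3*pi_A + 2/15*pi_B + 2/15*pi_C + 1/15*pi_D + 2/15*pi_E
  pi_B = 1/15*pi_A + 2/15*pi_B + 2/15*pi_C + 4/15*pi_D + 2/15*pi_E
  pi_C = 1/15*pi_A + 8/15*pi_B + 2/15*pi_C + 2/15*pi_D + 1/15*pi_E
  pi_D = 2/15*pi_A + 1/15*pi_B + 2/5*pi_C + 1/5*pi_D + 1/3*pi_E
  pi_E = 2/5*pi_A + 2/15*pi_B + 1/5*pi_C + 1/3*pi_D + 1/3*pi_E
with normalization: pi_A + pi_B + pi_C + pi_D + pi_E = 1.

Using the first 4 balance equations plus normalization, the linear system A*pi = b is:
  [-2/3, 2/15, 2/15, 1/15, 2/15] . pi = 0
  [1/15, -13/15, 2/15, 4/15, 2/15] . pi = 0
  [1/15, 8/15, -13/15, 2/15, 1/15] . pi = 0
  [2/15, 1/15, 2/5, -4/5, 1/3] . pi = 0
  [1, 1, 1, 1, 1] . pi = 1

Solving yields:
  pi_A = 6339/43255
  pi_B = 6737/43255
  pi_C = 7204/43255
  pi_D = 10442/43255
  pi_E = 12533/43255

Verification (pi * P):
  6339/43255*1/3 + 6737/43255*2/15 + 7204/43255*2/15 + 10442/43255*1/15 + 12533/43255*2/15 = 6339/43255 = pi_A  (ok)
  6339/43255*1/15 + 6737/43255*2/15 + 7204/43255*2/15 + 10442/43255*4/15 + 12533/43255*2/15 = 6737/43255 = pi_B  (ok)
  6339/43255*1/15 + 6737/43255*8/15 + 7204/43255*2/15 + 10442/43255*2/15 + 12533/43255*1/15 = 7204/43255 = pi_C  (ok)
  6339/43255*2/15 + 6737/43255*1/15 + 7204/43255*2/5 + 10442/43255*1/5 + 12533/43255*1/3 = 10442/43255 = pi_D  (ok)
  6339/43255*2/5 + 6737/43255*2/15 + 7204/43255*1/5 + 10442/43255*1/3 + 12533/43255*1/3 = 12533/43255 = pi_E  (ok)

Answer: 6339/43255 6737/43255 7204/43255 10442/43255 12533/43255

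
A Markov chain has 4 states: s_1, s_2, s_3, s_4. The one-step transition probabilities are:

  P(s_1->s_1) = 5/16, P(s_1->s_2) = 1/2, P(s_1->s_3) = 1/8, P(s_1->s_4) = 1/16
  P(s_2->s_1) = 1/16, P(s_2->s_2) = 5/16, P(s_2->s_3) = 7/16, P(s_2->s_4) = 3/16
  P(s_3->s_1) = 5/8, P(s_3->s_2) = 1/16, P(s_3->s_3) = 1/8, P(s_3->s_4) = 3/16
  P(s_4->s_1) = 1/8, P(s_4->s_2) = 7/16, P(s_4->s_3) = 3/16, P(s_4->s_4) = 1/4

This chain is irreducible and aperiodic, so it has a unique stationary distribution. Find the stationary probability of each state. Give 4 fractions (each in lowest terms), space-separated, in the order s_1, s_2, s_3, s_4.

Answer: 81/295 1439/4425 1048/4425 241/1475

Derivation:
The stationary distribution satisfies pi = pi * P, i.e.:
  pi_s_1 = 5/16*pi_s_1 + 1/16*pi_s_2 + 5/8*pi_s_3 + 1/8*pi_s_4
  pi_s_2 = 1/2*pi_s_1 + 5/16*pi_s_2 + 1/16*pi_s_3 + 7/16*pi_s_4
  pi_s_3 = 1/8*pi_s_1 + 7/16*pi_s_2 + 1/8*pi_s_3 + 3/16*pi_s_4
  pi_s_4 = 1/16*pi_s_1 + 3/16*pi_s_2 + 3/16*pi_s_3 + 1/4*pi_s_4
with normalization: pi_s_1 + pi_s_2 + pi_s_3 + pi_s_4 = 1.

Using the first 3 balance equations plus normalization, the linear system A*pi = b is:
  [-11/16, 1/16, 5/8, 1/8] . pi = 0
  [1/2, -11/16, 1/16, 7/16] . pi = 0
  [1/8, 7/16, -7/8, 3/16] . pi = 0
  [1, 1, 1, 1] . pi = 1

Solving yields:
  pi_s_1 = 81/295
  pi_s_2 = 1439/4425
  pi_s_3 = 1048/4425
  pi_s_4 = 241/1475

Verification (pi * P):
  81/295*5/16 + 1439/4425*1/16 + 1048/4425*5/8 + 241/1475*1/8 = 81/295 = pi_s_1  (ok)
  81/295*1/2 + 1439/4425*5/16 + 1048/4425*1/16 + 241/1475*7/16 = 1439/4425 = pi_s_2  (ok)
  81/295*1/8 + 1439/4425*7/16 + 1048/4425*1/8 + 241/1475*3/16 = 1048/4425 = pi_s_3  (ok)
  81/295*1/16 + 1439/4425*3/16 + 1048/4425*3/16 + 241/1475*1/4 = 241/1475 = pi_s_4  (ok)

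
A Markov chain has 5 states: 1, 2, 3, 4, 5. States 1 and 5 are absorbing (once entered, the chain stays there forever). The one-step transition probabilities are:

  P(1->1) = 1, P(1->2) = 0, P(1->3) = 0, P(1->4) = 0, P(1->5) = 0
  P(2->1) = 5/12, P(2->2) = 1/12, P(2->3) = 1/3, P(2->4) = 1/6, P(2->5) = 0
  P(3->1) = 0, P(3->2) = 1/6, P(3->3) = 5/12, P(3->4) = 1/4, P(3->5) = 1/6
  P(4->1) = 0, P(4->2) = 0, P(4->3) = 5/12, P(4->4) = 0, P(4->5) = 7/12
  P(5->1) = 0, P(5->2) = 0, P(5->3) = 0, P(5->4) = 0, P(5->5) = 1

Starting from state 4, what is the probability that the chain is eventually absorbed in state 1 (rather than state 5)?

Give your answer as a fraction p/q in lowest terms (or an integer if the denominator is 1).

Answer: 50/643

Derivation:
Let a_i = P(absorbed in 1 | start in state i).
Boundary conditions: a_1 = 1, a_5 = 0.
For each transient state i, a_i = sum_j P(i->j) * a_j:
  a_2 = 5/12*a_1 + 1/12*a_2 + 1/3*a_3 + 1/6*a_4 + 0*a_5
  a_3 = 0*a_1 + 1/6*a_2 + 5/12*a_3 + 1/4*a_4 + 1/6*a_5
  a_4 = 0*a_1 + 0*a_2 + 5/12*a_3 + 0*a_4 + 7/12*a_5

Substituting a_1 = 1 and a_5 = 0, rearrange to (I - Q) a = r where r[i] = P(i -> 1):
  [11/12, -1/3, -1/6] . (a_2, a_3, a_4) = 5/12
  [-1/6, 7/12, -1/4] . (a_2, a_3, a_4) = 0
  [0, -5/12, 1] . (a_2, a_3, a_4) = 0

Solving yields:
  a_2 = 345/643
  a_3 = 120/643
  a_4 = 50/643

Starting state is 4, so the absorption probability is a_4 = 50/643.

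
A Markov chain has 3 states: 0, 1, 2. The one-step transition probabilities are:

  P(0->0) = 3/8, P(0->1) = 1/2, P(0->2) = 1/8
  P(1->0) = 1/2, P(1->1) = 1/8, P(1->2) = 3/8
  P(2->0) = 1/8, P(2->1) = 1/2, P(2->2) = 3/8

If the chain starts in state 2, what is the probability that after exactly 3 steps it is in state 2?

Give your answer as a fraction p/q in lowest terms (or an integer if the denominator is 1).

Answer: 37/128

Derivation:
Computing P^3 by repeated multiplication:
P^1 =
  0: [3/8, 1/2, 1/8]
  1: [1/2, 1/8, 3/8]
  2: [1/8, 1/2, 3/8]
P^2 =
  0: [13/32, 5/16, 9/32]
  1: [19/64, 29/64, 1/4]
  2: [11/32, 5/16, 11/32]
P^3 =
  0: [11/32, 49/128, 35/128]
  1: [189/512, 169/512, 77/256]
  2: [21/64, 49/128, 37/128]

(P^3)[2 -> 2] = 37/128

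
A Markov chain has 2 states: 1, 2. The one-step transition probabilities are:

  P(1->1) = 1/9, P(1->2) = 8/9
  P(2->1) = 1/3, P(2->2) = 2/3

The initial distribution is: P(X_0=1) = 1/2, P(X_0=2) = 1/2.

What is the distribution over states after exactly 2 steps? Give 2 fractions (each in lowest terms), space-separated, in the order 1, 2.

Propagating the distribution step by step (d_{t+1} = d_t * P):
d_0 = (1=1/2, 2=1/2)
  d_1[1] = 1/2*1/9 + 1/2*1/3 = 2/9
  d_1[2] = 1/2*8/9 + 1/2*2/3 = 7/9
d_1 = (1=2/9, 2=7/9)
  d_2[1] = 2/9*1/9 + 7/9*1/3 = 23/81
  d_2[2] = 2/9*8/9 + 7/9*2/3 = 58/81
d_2 = (1=23/81, 2=58/81)

Answer: 23/81 58/81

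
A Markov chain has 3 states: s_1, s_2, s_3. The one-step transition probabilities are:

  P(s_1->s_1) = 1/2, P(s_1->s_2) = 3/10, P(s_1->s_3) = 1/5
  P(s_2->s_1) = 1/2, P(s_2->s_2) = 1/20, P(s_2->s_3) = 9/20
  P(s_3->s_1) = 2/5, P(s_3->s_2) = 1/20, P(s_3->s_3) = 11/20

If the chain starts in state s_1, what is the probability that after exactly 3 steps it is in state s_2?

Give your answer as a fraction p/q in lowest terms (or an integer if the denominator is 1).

Answer: 17/100

Derivation:
Computing P^3 by repeated multiplication:
P^1 =
  s_1: [1/2, 3/10, 1/5]
  s_2: [1/2, 1/20, 9/20]
  s_3: [2/5, 1/20, 11/20]
P^2 =
  s_1: [12/25, 7/40, 69/200]
  s_2: [91/200, 7/40, 37/100]
  s_3: [89/200, 3/20, 81/200]
P^3 =
  s_1: [931/2000, 17/100, 729/2000]
  s_2: [463/1000, 131/800, 1493/4000]
  s_3: [919/2000, 129/800, 1517/4000]

(P^3)[s_1 -> s_2] = 17/100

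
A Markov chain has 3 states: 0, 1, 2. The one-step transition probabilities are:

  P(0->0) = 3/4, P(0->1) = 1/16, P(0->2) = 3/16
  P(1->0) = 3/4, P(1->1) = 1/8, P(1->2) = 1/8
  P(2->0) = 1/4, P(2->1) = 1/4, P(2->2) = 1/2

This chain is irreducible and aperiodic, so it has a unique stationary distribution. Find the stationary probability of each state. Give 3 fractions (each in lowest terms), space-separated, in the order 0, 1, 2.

Answer: 13/21 5/42 11/42

Derivation:
The stationary distribution satisfies pi = pi * P, i.e.:
  pi_0 = 3/4*pi_0 + 3/4*pi_1 + 1/4*pi_2
  pi_1 = 1/16*pi_0 + 1/8*pi_1 + 1/4*pi_2
  pi_2 = 3/16*pi_0 + 1/8*pi_1 + 1/2*pi_2
with normalization: pi_0 + pi_1 + pi_2 = 1.

Using the first 2 balance equations plus normalization, the linear system A*pi = b is:
  [-1/4, 3/4, 1/4] . pi = 0
  [1/16, -7/8, 1/4] . pi = 0
  [1, 1, 1] . pi = 1

Solving yields:
  pi_0 = 13/21
  pi_1 = 5/42
  pi_2 = 11/42

Verification (pi * P):
  13/21*3/4 + 5/42*3/4 + 11/42*1/4 = 13/21 = pi_0  (ok)
  13/21*1/16 + 5/42*1/8 + 11/42*1/4 = 5/42 = pi_1  (ok)
  13/21*3/16 + 5/42*1/8 + 11/42*1/2 = 11/42 = pi_2  (ok)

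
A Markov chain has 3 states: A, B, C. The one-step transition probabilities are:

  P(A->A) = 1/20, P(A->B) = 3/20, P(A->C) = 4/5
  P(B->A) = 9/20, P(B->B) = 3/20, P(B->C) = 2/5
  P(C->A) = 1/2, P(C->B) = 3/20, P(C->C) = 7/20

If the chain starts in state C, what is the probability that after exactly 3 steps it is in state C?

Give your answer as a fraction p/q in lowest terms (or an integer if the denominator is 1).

Answer: 3823/8000

Derivation:
Computing P^3 by repeated multiplication:
P^1 =
  A: [1/20, 3/20, 4/5]
  B: [9/20, 3/20, 2/5]
  C: [1/2, 3/20, 7/20]
P^2 =
  A: [47/100, 3/20, 19/50]
  B: [29/100, 3/20, 14/25]
  C: [107/400, 3/20, 233/400]
P^3 =
  A: [281/1000, 3/20, 569/1000]
  B: [181/500, 3/20, 61/125]
  C: [2977/8000, 3/20, 3823/8000]

(P^3)[C -> C] = 3823/8000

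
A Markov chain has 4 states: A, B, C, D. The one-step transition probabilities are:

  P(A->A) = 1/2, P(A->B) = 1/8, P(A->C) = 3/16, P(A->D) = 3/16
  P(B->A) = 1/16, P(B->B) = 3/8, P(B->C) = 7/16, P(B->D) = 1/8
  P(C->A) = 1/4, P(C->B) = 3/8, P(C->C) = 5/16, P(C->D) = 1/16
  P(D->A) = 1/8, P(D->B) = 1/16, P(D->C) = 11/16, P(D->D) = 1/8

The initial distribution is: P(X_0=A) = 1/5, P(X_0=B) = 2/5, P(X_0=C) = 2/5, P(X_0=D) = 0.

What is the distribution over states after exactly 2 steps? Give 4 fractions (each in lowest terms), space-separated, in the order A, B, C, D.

Answer: 37/160 363/1280 47/128 151/1280

Derivation:
Propagating the distribution step by step (d_{t+1} = d_t * P):
d_0 = (A=1/5, B=2/5, C=2/5, D=0)
  d_1[A] = 1/5*1/2 + 2/5*1/16 + 2/5*1/4 + 0*1/8 = 9/40
  d_1[B] = 1/5*1/8 + 2/5*3/8 + 2/5*3/8 + 0*1/16 = 13/40
  d_1[C] = 1/5*3/16 + 2/5*7/16 + 2/5*5/16 + 0*11/16 = 27/80
  d_1[D] = 1/5*3/16 + 2/5*1/8 + 2/5*1/16 + 0*1/8 = 9/80
d_1 = (A=9/40, B=13/40, C=27/80, D=9/80)
  d_2[A] = 9/40*1/2 + 13/40*1/16 + 27/80*1/4 + 9/80*1/8 = 37/160
  d_2[B] = 9/40*1/8 + 13/40*3/8 + 27/80*3/8 + 9/80*1/16 = 363/1280
  d_2[C] = 9/40*3/16 + 13/40*7/16 + 27/80*5/16 + 9/80*11/16 = 47/128
  d_2[D] = 9/40*3/16 + 13/40*1/8 + 27/80*1/16 + 9/80*1/8 = 151/1280
d_2 = (A=37/160, B=363/1280, C=47/128, D=151/1280)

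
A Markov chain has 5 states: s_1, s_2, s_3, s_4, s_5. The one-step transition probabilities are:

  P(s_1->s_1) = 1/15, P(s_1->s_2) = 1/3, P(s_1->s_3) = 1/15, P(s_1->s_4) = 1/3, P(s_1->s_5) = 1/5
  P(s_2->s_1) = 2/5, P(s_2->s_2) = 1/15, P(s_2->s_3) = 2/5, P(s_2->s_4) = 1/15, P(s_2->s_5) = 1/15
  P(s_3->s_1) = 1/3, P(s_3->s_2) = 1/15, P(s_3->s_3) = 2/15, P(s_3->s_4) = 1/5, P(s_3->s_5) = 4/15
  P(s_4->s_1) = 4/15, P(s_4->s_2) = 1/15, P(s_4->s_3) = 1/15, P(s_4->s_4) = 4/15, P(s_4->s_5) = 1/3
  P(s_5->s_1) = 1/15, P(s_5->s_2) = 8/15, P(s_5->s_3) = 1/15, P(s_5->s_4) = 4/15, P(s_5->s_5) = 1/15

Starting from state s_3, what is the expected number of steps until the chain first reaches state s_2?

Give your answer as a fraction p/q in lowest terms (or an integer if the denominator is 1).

Answer: 5945/1342

Derivation:
Let h_i = expected steps to first reach s_2 from state i.
Boundary: h_s_2 = 0.
First-step equations for the other states:
  h_s_1 = 1 + 1/15*h_s_1 + 1/3*h_s_2 + 1/15*h_s_3 + 1/3*h_s_4 + 1/5*h_s_5
  h_s_3 = 1 + 1/3*h_s_1 + 1/15*h_s_2 + 2/15*h_s_3 + 1/5*h_s_4 + 4/15*h_s_5
  h_s_4 = 1 + 4/15*h_s_1 + 1/15*h_s_2 + 1/15*h_s_3 + 4/15*h_s_4 + 1/3*h_s_5
  h_s_5 = 1 + 1/15*h_s_1 + 8/15*h_s_2 + 1/15*h_s_3 + 4/15*h_s_4 + 1/15*h_s_5

Substituting h_s_2 = 0 and rearranging gives the linear system (I - Q) h = 1:
  [14/15, -1/15, -1/3, -1/5] . (h_s_1, h_s_3, h_s_4, h_s_5) = 1
  [-1/3, 13/15, -1/5, -4/15] . (h_s_1, h_s_3, h_s_4, h_s_5) = 1
  [-4/15, -1/15, 11/15, -1/3] . (h_s_1, h_s_3, h_s_4, h_s_5) = 1
  [-1/15, -1/15, -4/15, 14/15] . (h_s_1, h_s_3, h_s_4, h_s_5) = 1

Solving yields:
  h_s_1 = 4795/1342
  h_s_3 = 5945/1342
  h_s_4 = 2940/671
  h_s_5 = 3885/1342

Starting state is s_3, so the expected hitting time is h_s_3 = 5945/1342.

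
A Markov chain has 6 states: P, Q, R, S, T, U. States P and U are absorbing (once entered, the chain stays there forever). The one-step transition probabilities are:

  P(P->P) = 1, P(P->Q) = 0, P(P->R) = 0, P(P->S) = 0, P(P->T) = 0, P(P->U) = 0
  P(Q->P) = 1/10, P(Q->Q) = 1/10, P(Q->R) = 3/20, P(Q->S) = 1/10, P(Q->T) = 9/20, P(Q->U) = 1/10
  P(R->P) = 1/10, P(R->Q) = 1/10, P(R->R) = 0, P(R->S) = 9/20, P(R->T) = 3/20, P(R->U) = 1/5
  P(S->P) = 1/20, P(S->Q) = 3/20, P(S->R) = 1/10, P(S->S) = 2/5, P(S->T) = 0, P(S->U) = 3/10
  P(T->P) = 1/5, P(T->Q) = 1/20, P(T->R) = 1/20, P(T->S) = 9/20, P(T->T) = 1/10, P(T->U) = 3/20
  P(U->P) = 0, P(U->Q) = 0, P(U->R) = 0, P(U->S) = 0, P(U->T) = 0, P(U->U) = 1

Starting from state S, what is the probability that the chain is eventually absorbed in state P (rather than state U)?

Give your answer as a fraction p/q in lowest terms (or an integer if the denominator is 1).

Answer: 4297/19088

Derivation:
Let a_i = P(absorbed in P | start in state i).
Boundary conditions: a_P = 1, a_U = 0.
For each transient state i, a_i = sum_j P(i->j) * a_j:
  a_Q = 1/10*a_P + 1/10*a_Q + 3/20*a_R + 1/10*a_S + 9/20*a_T + 1/10*a_U
  a_R = 1/10*a_P + 1/10*a_Q + 0*a_R + 9/20*a_S + 3/20*a_T + 1/5*a_U
  a_S = 1/20*a_P + 3/20*a_Q + 1/10*a_R + 2/5*a_S + 0*a_T + 3/10*a_U
  a_T = 1/5*a_P + 1/20*a_Q + 1/20*a_R + 9/20*a_S + 1/10*a_T + 3/20*a_U

Substituting a_P = 1 and a_U = 0, rearrange to (I - Q) a = r where r[i] = P(i -> P):
  [9/10, -3/20, -1/10, -9/20] . (a_Q, a_R, a_S, a_T) = 1/10
  [-1/10, 1, -9/20, -3/20] . (a_Q, a_R, a_S, a_T) = 1/10
  [-3/20, -1/10, 3/5, 0] . (a_Q, a_R, a_S, a_T) = 1/20
  [-1/20, -1/20, -9/20, 9/10] . (a_Q, a_R, a_S, a_T) = 1/5

Solving yields:
  a_Q = 3541/9544
  a_R = 5615/19088
  a_S = 4297/19088
  a_T = 21287/57264

Starting state is S, so the absorption probability is a_S = 4297/19088.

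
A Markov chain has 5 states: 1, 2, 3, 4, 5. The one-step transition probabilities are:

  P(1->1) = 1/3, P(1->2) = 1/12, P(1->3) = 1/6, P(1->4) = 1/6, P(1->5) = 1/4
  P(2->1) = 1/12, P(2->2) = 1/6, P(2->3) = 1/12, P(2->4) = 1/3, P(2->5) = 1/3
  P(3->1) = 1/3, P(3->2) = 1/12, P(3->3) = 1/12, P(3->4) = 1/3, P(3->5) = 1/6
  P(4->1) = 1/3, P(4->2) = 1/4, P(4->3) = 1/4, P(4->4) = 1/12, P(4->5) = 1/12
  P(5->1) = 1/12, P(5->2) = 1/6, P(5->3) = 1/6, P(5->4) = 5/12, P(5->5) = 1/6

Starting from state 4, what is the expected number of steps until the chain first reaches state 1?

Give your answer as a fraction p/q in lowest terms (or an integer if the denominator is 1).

Answer: 24060/5911

Derivation:
Let h_i = expected steps to first reach 1 from state i.
Boundary: h_1 = 0.
First-step equations for the other states:
  h_2 = 1 + 1/12*h_1 + 1/6*h_2 + 1/12*h_3 + 1/3*h_4 + 1/3*h_5
  h_3 = 1 + 1/3*h_1 + 1/12*h_2 + 1/12*h_3 + 1/3*h_4 + 1/6*h_5
  h_4 = 1 + 1/3*h_1 + 1/4*h_2 + 1/4*h_3 + 1/12*h_4 + 1/12*h_5
  h_5 = 1 + 1/12*h_1 + 1/6*h_2 + 1/6*h_3 + 5/12*h_4 + 1/6*h_5

Substituting h_1 = 0 and rearranging gives the linear system (I - Q) h = 1:
  [5/6, -1/12, -1/3, -1/3] . (h_2, h_3, h_4, h_5) = 1
  [-1/12, 11/12, -1/3, -1/6] . (h_2, h_3, h_4, h_5) = 1
  [-1/4, -1/4, 11/12, -1/12] . (h_2, h_3, h_4, h_5) = 1
  [-1/6, -1/6, -5/12, 5/6] . (h_2, h_3, h_4, h_5) = 1

Solving yields:
  h_2 = 31080/5911
  h_3 = 23484/5911
  h_4 = 24060/5911
  h_5 = 30036/5911

Starting state is 4, so the expected hitting time is h_4 = 24060/5911.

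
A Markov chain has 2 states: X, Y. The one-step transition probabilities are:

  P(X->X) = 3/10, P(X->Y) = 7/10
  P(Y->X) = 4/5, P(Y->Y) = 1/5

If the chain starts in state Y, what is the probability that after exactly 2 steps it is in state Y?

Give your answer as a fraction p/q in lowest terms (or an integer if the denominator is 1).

Computing P^2 by repeated multiplication:
P^1 =
  X: [3/10, 7/10]
  Y: [4/5, 1/5]
P^2 =
  X: [13/20, 7/20]
  Y: [2/5, 3/5]

(P^2)[Y -> Y] = 3/5

Answer: 3/5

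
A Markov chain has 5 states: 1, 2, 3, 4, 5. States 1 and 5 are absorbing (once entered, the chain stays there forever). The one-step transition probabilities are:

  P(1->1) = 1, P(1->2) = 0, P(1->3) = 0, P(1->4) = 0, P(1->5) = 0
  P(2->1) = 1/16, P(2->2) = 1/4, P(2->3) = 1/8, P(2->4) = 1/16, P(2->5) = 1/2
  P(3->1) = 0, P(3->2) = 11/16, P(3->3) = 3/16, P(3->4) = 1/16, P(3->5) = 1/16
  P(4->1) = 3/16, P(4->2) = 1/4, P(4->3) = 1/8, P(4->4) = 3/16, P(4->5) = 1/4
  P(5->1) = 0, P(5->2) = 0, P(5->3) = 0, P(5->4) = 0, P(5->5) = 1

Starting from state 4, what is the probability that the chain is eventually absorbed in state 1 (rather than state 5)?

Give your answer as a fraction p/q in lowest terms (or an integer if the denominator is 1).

Answer: 119/409

Derivation:
Let a_i = P(absorbed in 1 | start in state i).
Boundary conditions: a_1 = 1, a_5 = 0.
For each transient state i, a_i = sum_j P(i->j) * a_j:
  a_2 = 1/16*a_1 + 1/4*a_2 + 1/8*a_3 + 1/16*a_4 + 1/2*a_5
  a_3 = 0*a_1 + 11/16*a_2 + 3/16*a_3 + 1/16*a_4 + 1/16*a_5
  a_4 = 3/16*a_1 + 1/4*a_2 + 1/8*a_3 + 3/16*a_4 + 1/4*a_5

Substituting a_1 = 1 and a_5 = 0, rearrange to (I - Q) a = r where r[i] = P(i -> 1):
  [3/4, -1/8, -1/16] . (a_2, a_3, a_4) = 1/16
  [-11/16, 13/16, -1/16] . (a_2, a_3, a_4) = 0
  [-1/4, -1/8, 13/16] . (a_2, a_3, a_4) = 3/16

Solving yields:
  a_2 = 53/409
  a_3 = 54/409
  a_4 = 119/409

Starting state is 4, so the absorption probability is a_4 = 119/409.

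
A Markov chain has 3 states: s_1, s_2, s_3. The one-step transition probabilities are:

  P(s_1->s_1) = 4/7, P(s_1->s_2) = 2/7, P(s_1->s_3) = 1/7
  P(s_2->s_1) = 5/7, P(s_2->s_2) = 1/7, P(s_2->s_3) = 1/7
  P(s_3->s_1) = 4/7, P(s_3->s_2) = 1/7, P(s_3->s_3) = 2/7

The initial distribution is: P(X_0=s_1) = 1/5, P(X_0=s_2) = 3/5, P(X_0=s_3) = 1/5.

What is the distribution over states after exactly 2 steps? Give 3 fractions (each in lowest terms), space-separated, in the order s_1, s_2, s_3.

Propagating the distribution step by step (d_{t+1} = d_t * P):
d_0 = (s_1=1/5, s_2=3/5, s_3=1/5)
  d_1[s_1] = 1/5*4/7 + 3/5*5/7 + 1/5*4/7 = 23/35
  d_1[s_2] = 1/5*2/7 + 3/5*1/7 + 1/5*1/7 = 6/35
  d_1[s_3] = 1/5*1/7 + 3/5*1/7 + 1/5*2/7 = 6/35
d_1 = (s_1=23/35, s_2=6/35, s_3=6/35)
  d_2[s_1] = 23/35*4/7 + 6/35*5/7 + 6/35*4/7 = 146/245
  d_2[s_2] = 23/35*2/7 + 6/35*1/7 + 6/35*1/7 = 58/245
  d_2[s_3] = 23/35*1/7 + 6/35*1/7 + 6/35*2/7 = 41/245
d_2 = (s_1=146/245, s_2=58/245, s_3=41/245)

Answer: 146/245 58/245 41/245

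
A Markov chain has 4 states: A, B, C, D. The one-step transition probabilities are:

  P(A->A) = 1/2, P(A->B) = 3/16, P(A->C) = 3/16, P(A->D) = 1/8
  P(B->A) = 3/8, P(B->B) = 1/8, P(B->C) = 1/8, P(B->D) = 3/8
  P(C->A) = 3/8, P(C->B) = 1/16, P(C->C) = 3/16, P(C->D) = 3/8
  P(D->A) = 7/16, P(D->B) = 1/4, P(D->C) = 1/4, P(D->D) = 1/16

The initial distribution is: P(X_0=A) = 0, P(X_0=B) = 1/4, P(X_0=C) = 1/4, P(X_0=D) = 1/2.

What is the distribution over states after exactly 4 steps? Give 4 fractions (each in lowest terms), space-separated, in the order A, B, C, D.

Answer: 58053/131072 43497/262144 49723/262144 26409/131072

Derivation:
Propagating the distribution step by step (d_{t+1} = d_t * P):
d_0 = (A=0, B=1/4, C=1/4, D=1/2)
  d_1[A] = 0*1/2 + 1/4*3/8 + 1/4*3/8 + 1/2*7/16 = 13/32
  d_1[B] = 0*3/16 + 1/4*1/8 + 1/4*1/16 + 1/2*1/4 = 11/64
  d_1[C] = 0*3/16 + 1/4*1/8 + 1/4*3/16 + 1/2*1/4 = 13/64
  d_1[D] = 0*1/8 + 1/4*3/8 + 1/4*3/8 + 1/2*1/16 = 7/32
d_1 = (A=13/32, B=11/64, C=13/64, D=7/32)
  d_2[A] = 13/32*1/2 + 11/64*3/8 + 13/64*3/8 + 7/32*7/16 = 225/512
  d_2[B] = 13/32*3/16 + 11/64*1/8 + 13/64*1/16 + 7/32*1/4 = 169/1024
  d_2[C] = 13/32*3/16 + 11/64*1/8 + 13/64*3/16 + 7/32*1/4 = 195/1024
  d_2[D] = 13/32*1/8 + 11/64*3/8 + 13/64*3/8 + 7/32*1/16 = 105/512
d_2 = (A=225/512, B=169/1024, C=195/1024, D=105/512)
  d_3[A] = 225/512*1/2 + 169/1024*3/8 + 195/1024*3/8 + 105/512*7/16 = 3627/8192
  d_3[B] = 225/512*3/16 + 169/1024*1/8 + 195/1024*1/16 + 105/512*1/4 = 2723/16384
  d_3[C] = 225/512*3/16 + 169/1024*1/8 + 195/1024*3/16 + 105/512*1/4 = 3113/16384
  d_3[D] = 225/512*1/8 + 169/1024*3/8 + 195/1024*3/8 + 105/512*1/16 = 1647/8192
d_3 = (A=3627/8192, B=2723/16384, C=3113/16384, D=1647/8192)
  d_4[A] = 3627/8192*1/2 + 2723/16384*3/8 + 3113/16384*3/8 + 1647/8192*7/16 = 58053/131072
  d_4[B] = 3627/8192*3/16 + 2723/16384*1/8 + 3113/16384*1/16 + 1647/8192*1/4 = 43497/262144
  d_4[C] = 3627/8192*3/16 + 2723/16384*1/8 + 3113/16384*3/16 + 1647/8192*1/4 = 49723/262144
  d_4[D] = 3627/8192*1/8 + 2723/16384*3/8 + 3113/16384*3/8 + 1647/8192*1/16 = 26409/131072
d_4 = (A=58053/131072, B=43497/262144, C=49723/262144, D=26409/131072)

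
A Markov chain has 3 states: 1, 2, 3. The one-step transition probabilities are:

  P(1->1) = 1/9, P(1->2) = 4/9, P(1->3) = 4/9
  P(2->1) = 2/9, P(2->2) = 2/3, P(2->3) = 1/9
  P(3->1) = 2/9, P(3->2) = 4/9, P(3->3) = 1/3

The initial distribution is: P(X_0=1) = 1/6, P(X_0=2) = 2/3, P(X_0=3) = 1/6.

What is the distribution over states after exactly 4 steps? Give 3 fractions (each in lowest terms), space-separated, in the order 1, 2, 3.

Propagating the distribution step by step (d_{t+1} = d_t * P):
d_0 = (1=1/6, 2=2/3, 3=1/6)
  d_1[1] = 1/6*1/9 + 2/3*2/9 + 1/6*2/9 = 11/54
  d_1[2] = 1/6*4/9 + 2/3*2/3 + 1/6*4/9 = 16/27
  d_1[3] = 1/6*4/9 + 2/3*1/9 + 1/6*1/3 = 11/54
d_1 = (1=11/54, 2=16/27, 3=11/54)
  d_2[1] = 11/54*1/9 + 16/27*2/9 + 11/54*2/9 = 97/486
  d_2[2] = 11/54*4/9 + 16/27*2/3 + 11/54*4/9 = 140/243
  d_2[3] = 11/54*4/9 + 16/27*1/9 + 11/54*1/3 = 109/486
d_2 = (1=97/486, 2=140/243, 3=109/486)
  d_3[1] = 97/486*1/9 + 140/243*2/9 + 109/486*2/9 = 875/4374
  d_3[2] = 97/486*4/9 + 140/243*2/3 + 109/486*4/9 = 1252/2187
  d_3[3] = 97/486*4/9 + 140/243*1/9 + 109/486*1/3 = 995/4374
d_3 = (1=875/4374, 2=1252/2187, 3=995/4374)
  d_4[1] = 875/4374*1/9 + 1252/2187*2/9 + 995/4374*2/9 = 7873/39366
  d_4[2] = 875/4374*4/9 + 1252/2187*2/3 + 995/4374*4/9 = 11252/19683
  d_4[3] = 875/4374*4/9 + 1252/2187*1/9 + 995/4374*1/3 = 8989/39366
d_4 = (1=7873/39366, 2=11252/19683, 3=8989/39366)

Answer: 7873/39366 11252/19683 8989/39366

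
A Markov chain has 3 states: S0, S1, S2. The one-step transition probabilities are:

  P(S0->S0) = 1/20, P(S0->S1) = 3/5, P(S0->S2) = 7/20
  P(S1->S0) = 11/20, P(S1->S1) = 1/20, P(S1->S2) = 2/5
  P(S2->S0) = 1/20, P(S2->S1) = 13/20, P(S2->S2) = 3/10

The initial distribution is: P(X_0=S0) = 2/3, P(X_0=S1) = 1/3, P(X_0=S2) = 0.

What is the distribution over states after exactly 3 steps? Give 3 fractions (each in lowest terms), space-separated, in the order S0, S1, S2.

Answer: 587/2400 4843/12000 2111/6000

Derivation:
Propagating the distribution step by step (d_{t+1} = d_t * P):
d_0 = (S0=2/3, S1=1/3, S2=0)
  d_1[S0] = 2/3*1/20 + 1/3*11/20 + 0*1/20 = 13/60
  d_1[S1] = 2/3*3/5 + 1/3*1/20 + 0*13/20 = 5/12
  d_1[S2] = 2/3*7/20 + 1/3*2/5 + 0*3/10 = 11/30
d_1 = (S0=13/60, S1=5/12, S2=11/30)
  d_2[S0] = 13/60*1/20 + 5/12*11/20 + 11/30*1/20 = 31/120
  d_2[S1] = 13/60*3/5 + 5/12*1/20 + 11/30*13/20 = 467/1200
  d_2[S2] = 13/60*7/20 + 5/12*2/5 + 11/30*3/10 = 141/400
d_2 = (S0=31/120, S1=467/1200, S2=141/400)
  d_3[S0] = 31/120*1/20 + 467/1200*11/20 + 141/400*1/20 = 587/2400
  d_3[S1] = 31/120*3/5 + 467/1200*1/20 + 141/400*13/20 = 4843/12000
  d_3[S2] = 31/120*7/20 + 467/1200*2/5 + 141/400*3/10 = 2111/6000
d_3 = (S0=587/2400, S1=4843/12000, S2=2111/6000)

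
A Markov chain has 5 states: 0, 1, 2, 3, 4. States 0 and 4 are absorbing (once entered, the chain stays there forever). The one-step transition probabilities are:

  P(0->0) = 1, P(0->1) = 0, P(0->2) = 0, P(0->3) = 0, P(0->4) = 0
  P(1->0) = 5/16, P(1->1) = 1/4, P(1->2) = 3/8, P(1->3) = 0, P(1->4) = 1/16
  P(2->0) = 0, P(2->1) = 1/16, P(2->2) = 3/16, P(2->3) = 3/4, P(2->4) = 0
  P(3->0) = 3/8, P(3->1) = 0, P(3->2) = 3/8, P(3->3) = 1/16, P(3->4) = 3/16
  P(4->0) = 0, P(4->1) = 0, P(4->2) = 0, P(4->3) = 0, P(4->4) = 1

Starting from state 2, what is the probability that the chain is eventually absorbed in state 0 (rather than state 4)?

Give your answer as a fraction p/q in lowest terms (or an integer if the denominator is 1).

Answer: 313/462

Derivation:
Let a_i = P(absorbed in 0 | start in state i).
Boundary conditions: a_0 = 1, a_4 = 0.
For each transient state i, a_i = sum_j P(i->j) * a_j:
  a_1 = 5/16*a_0 + 1/4*a_1 + 3/8*a_2 + 0*a_3 + 1/16*a_4
  a_2 = 0*a_0 + 1/16*a_1 + 3/16*a_2 + 3/4*a_3 + 0*a_4
  a_3 = 3/8*a_0 + 0*a_1 + 3/8*a_2 + 1/16*a_3 + 3/16*a_4

Substituting a_0 = 1 and a_4 = 0, rearrange to (I - Q) a = r where r[i] = P(i -> 0):
  [3/4, -3/8, 0] . (a_1, a_2, a_3) = 5/16
  [-1/16, 13/16, -3/4] . (a_1, a_2, a_3) = 0
  [0, -3/8, 15/16] . (a_1, a_2, a_3) = 3/8

Solving yields:
  a_1 = 349/462
  a_2 = 313/462
  a_3 = 155/231

Starting state is 2, so the absorption probability is a_2 = 313/462.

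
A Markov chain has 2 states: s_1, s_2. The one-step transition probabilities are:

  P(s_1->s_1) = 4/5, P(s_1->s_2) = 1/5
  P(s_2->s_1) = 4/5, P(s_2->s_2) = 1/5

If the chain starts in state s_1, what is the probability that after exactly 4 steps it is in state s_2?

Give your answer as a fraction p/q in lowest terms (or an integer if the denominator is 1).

Computing P^4 by repeated multiplication:
P^1 =
  s_1: [4/5, 1/5]
  s_2: [4/5, 1/5]
P^2 =
  s_1: [4/5, 1/5]
  s_2: [4/5, 1/5]
P^3 =
  s_1: [4/5, 1/5]
  s_2: [4/5, 1/5]
P^4 =
  s_1: [4/5, 1/5]
  s_2: [4/5, 1/5]

(P^4)[s_1 -> s_2] = 1/5

Answer: 1/5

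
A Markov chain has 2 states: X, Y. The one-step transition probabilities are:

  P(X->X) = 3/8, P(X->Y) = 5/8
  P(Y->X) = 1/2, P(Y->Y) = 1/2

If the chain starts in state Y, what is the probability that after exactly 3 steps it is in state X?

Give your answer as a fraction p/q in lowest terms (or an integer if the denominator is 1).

Answer: 57/128

Derivation:
Computing P^3 by repeated multiplication:
P^1 =
  X: [3/8, 5/8]
  Y: [1/2, 1/2]
P^2 =
  X: [29/64, 35/64]
  Y: [7/16, 9/16]
P^3 =
  X: [227/512, 285/512]
  Y: [57/128, 71/128]

(P^3)[Y -> X] = 57/128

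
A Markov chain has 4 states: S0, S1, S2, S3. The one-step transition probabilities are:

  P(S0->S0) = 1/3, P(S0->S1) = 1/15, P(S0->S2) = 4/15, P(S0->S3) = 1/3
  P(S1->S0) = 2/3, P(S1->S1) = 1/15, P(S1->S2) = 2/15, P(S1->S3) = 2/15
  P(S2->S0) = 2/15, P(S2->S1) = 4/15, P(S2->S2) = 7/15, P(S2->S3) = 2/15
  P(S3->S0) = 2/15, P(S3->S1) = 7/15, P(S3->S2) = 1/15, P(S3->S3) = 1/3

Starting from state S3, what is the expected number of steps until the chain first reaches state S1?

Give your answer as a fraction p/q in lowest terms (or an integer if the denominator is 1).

Answer: 30/11

Derivation:
Let h_i = expected steps to first reach S1 from state i.
Boundary: h_S1 = 0.
First-step equations for the other states:
  h_S0 = 1 + 1/3*h_S0 + 1/15*h_S1 + 4/15*h_S2 + 1/3*h_S3
  h_S2 = 1 + 2/15*h_S0 + 4/15*h_S1 + 7/15*h_S2 + 2/15*h_S3
  h_S3 = 1 + 2/15*h_S0 + 7/15*h_S1 + 1/15*h_S2 + 1/3*h_S3

Substituting h_S1 = 0 and rearranging gives the linear system (I - Q) h = 1:
  [2/3, -4/15, -1/3] . (h_S0, h_S2, h_S3) = 1
  [-2/15, 8/15, -2/15] . (h_S0, h_S2, h_S3) = 1
  [-2/15, -1/15, 2/3] . (h_S0, h_S2, h_S3) = 1

Solving yields:
  h_S0 = 95/22
  h_S2 = 40/11
  h_S3 = 30/11

Starting state is S3, so the expected hitting time is h_S3 = 30/11.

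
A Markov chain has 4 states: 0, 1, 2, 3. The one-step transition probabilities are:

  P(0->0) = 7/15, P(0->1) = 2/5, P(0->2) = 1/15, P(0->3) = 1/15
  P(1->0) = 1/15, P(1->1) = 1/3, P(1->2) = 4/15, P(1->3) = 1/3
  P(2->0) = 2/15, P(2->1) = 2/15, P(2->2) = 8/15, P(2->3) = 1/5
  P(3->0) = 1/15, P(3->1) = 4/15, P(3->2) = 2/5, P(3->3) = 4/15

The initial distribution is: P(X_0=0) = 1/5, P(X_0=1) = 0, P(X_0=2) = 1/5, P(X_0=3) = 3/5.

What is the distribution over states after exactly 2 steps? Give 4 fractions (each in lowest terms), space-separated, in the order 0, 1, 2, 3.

Answer: 58/375 58/225 404/1125 257/1125

Derivation:
Propagating the distribution step by step (d_{t+1} = d_t * P):
d_0 = (0=1/5, 1=0, 2=1/5, 3=3/5)
  d_1[0] = 1/5*7/15 + 0*1/15 + 1/5*2/15 + 3/5*1/15 = 4/25
  d_1[1] = 1/5*2/5 + 0*1/3 + 1/5*2/15 + 3/5*4/15 = 4/15
  d_1[2] = 1/5*1/15 + 0*4/15 + 1/5*8/15 + 3/5*2/5 = 9/25
  d_1[3] = 1/5*1/15 + 0*1/3 + 1/5*1/5 + 3/5*4/15 = 16/75
d_1 = (0=4/25, 1=4/15, 2=9/25, 3=16/75)
  d_2[0] = 4/25*7/15 + 4/15*1/15 + 9/25*2/15 + 16/75*1/15 = 58/375
  d_2[1] = 4/25*2/5 + 4/15*1/3 + 9/25*2/15 + 16/75*4/15 = 58/225
  d_2[2] = 4/25*1/15 + 4/15*4/15 + 9/25*8/15 + 16/75*2/5 = 404/1125
  d_2[3] = 4/25*1/15 + 4/15*1/3 + 9/25*1/5 + 16/75*4/15 = 257/1125
d_2 = (0=58/375, 1=58/225, 2=404/1125, 3=257/1125)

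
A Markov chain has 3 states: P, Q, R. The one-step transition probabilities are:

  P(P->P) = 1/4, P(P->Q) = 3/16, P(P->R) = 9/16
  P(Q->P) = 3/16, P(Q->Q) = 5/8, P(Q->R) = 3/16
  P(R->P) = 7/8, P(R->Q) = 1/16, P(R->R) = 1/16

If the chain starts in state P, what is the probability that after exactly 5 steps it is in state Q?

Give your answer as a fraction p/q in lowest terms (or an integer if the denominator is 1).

Answer: 274065/1048576

Derivation:
Computing P^5 by repeated multiplication:
P^1 =
  P: [1/4, 3/16, 9/16]
  Q: [3/16, 5/8, 3/16]
  R: [7/8, 1/16, 1/16]
P^2 =
  P: [151/256, 51/256, 27/128]
  Q: [21/64, 7/16, 15/64]
  R: [73/256, 53/256, 65/128]
P^3 =
  P: [1513/4096, 1017/4096, 783/2048]
  Q: [189/512, 179/512, 9/32]
  R: [2271/4096, 879/4096, 473/2048]
P^4 =
  P: [31027/65536, 16275/65536, 9117/32768]
  Q: [3309/8192, 2501/8192, 1191/4096]
  R: [24965/65536, 16549/65536, 12011/32768]
P^5 =
  P: [428209/1048576, 274065/1048576, 173151/524288]
  Q: [54087/131072, 37319/131072, 19833/65536]
  R: [485815/1048576, 264407/1048576, 149177/524288]

(P^5)[P -> Q] = 274065/1048576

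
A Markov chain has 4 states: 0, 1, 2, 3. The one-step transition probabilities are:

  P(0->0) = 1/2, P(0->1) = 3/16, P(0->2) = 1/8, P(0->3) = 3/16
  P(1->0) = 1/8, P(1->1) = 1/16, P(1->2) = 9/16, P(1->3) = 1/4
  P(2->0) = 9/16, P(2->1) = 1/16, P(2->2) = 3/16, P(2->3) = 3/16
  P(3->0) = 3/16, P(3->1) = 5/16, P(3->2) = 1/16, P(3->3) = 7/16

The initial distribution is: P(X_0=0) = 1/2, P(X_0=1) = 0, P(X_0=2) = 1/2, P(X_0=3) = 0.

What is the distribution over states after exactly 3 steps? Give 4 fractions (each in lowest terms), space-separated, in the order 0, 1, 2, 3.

Propagating the distribution step by step (d_{t+1} = d_t * P):
d_0 = (0=1/2, 1=0, 2=1/2, 3=0)
  d_1[0] = 1/2*1/2 + 0*1/8 + 1/2*9/16 + 0*3/16 = 17/32
  d_1[1] = 1/2*3/16 + 0*1/16 + 1/2*1/16 + 0*5/16 = 1/8
  d_1[2] = 1/2*1/8 + 0*9/16 + 1/2*3/16 + 0*1/16 = 5/32
  d_1[3] = 1/2*3/16 + 0*1/4 + 1/2*3/16 + 0*7/16 = 3/16
d_1 = (0=17/32, 1=1/8, 2=5/32, 3=3/16)
  d_2[0] = 17/32*1/2 + 1/8*1/8 + 5/32*9/16 + 3/16*3/16 = 207/512
  d_2[1] = 17/32*3/16 + 1/8*1/16 + 5/32*1/16 + 3/16*5/16 = 45/256
  d_2[2] = 17/32*1/8 + 1/8*9/16 + 5/32*3/16 + 3/16*1/16 = 91/512
  d_2[3] = 17/32*3/16 + 1/8*1/4 + 5/32*3/16 + 3/16*7/16 = 31/128
d_2 = (0=207/512, 1=45/256, 2=91/512, 3=31/128)
  d_3[0] = 207/512*1/2 + 45/256*1/8 + 91/512*9/16 + 31/128*3/16 = 3027/8192
  d_3[1] = 207/512*3/16 + 45/256*1/16 + 91/512*1/16 + 31/128*5/16 = 711/4096
  d_3[2] = 207/512*1/8 + 45/256*9/16 + 91/512*3/16 + 31/128*1/16 = 1621/8192
  d_3[3] = 207/512*3/16 + 45/256*1/4 + 91/512*3/16 + 31/128*7/16 = 1061/4096
d_3 = (0=3027/8192, 1=711/4096, 2=1621/8192, 3=1061/4096)

Answer: 3027/8192 711/4096 1621/8192 1061/4096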